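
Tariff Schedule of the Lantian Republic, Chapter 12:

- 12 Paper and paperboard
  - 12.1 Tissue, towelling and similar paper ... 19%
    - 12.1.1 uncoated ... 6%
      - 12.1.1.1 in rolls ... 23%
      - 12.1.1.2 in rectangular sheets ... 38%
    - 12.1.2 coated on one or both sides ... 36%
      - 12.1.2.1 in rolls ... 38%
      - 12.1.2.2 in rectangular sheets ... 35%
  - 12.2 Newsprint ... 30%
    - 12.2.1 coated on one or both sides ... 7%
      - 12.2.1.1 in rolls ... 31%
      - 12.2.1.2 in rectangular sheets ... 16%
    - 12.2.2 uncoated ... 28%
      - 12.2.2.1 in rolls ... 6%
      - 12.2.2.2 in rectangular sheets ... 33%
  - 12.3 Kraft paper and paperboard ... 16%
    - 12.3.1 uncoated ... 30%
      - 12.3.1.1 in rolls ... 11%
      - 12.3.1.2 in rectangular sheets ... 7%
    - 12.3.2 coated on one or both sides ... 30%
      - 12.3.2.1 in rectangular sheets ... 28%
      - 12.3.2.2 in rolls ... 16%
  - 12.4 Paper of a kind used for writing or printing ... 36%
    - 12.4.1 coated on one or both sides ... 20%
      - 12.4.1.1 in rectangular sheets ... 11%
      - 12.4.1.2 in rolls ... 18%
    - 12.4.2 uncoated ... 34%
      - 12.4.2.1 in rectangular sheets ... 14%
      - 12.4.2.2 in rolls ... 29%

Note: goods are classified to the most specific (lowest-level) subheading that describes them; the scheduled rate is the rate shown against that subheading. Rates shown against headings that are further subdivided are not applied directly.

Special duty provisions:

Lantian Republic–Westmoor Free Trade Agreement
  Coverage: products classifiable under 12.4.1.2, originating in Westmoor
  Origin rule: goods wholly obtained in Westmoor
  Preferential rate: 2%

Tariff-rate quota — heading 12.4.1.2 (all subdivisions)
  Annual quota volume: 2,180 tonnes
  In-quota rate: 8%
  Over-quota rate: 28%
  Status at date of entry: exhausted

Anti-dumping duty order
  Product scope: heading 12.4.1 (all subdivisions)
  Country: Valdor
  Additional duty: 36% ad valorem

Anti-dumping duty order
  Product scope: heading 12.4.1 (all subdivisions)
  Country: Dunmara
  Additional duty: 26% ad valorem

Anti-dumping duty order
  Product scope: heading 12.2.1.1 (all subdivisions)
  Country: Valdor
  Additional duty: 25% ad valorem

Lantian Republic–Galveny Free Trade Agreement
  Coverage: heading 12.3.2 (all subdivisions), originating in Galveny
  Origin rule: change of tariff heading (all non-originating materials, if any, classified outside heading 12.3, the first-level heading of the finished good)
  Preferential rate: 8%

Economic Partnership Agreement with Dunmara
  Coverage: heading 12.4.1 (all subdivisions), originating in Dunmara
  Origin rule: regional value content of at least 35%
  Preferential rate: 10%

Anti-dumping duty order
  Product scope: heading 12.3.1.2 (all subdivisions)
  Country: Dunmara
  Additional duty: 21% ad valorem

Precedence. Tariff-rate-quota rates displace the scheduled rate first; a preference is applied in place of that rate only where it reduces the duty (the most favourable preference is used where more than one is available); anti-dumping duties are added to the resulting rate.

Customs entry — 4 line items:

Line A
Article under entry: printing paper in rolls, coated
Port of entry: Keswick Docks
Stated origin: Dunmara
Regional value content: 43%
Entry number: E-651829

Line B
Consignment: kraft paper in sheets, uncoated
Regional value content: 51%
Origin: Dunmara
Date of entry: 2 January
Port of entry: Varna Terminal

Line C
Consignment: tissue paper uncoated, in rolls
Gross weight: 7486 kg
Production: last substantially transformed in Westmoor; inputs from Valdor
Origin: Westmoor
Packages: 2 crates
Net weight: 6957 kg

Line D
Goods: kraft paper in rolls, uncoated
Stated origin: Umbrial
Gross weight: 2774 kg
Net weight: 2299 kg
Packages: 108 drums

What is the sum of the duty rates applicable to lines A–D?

98%

Line A: printing paper → 12.4; coated → 12.4.1; in rolls → 12.4.1.2. Scheduled 18%. quota on 12.4.1.2 exhausted → over-quota 28%; Dunmara agreement on 12.4.1: RVC ≥ 35% → 10% available; preferential 10%; anti-dumping (Dunmara, 12.4.1): +26%; total 10% + 26% = 36%. → 36%.
Line B: kraft paper → 12.3; uncoated → 12.3.1; in sheets → 12.3.1.2. Scheduled 7%. Dunmara agreement on 12.4.1: 12.3.1.2 not covered; anti-dumping (Dunmara, 12.3.1.2): +21%; total 7% + 21% = 28%. → 28%.
Line C: tissue paper → 12.1; uncoated → 12.1.1; in rolls → 12.1.1.1. Scheduled 23%. Westmoor agreement on 12.4.1.2: 12.1.1.1 not covered. → 23%.
Line D: kraft paper → 12.3; uncoated → 12.3.1; in rolls → 12.3.1.1. Scheduled 11%. No special measure applies. → 11%.
Sum: 36% + 28% + 23% + 11% = 98%.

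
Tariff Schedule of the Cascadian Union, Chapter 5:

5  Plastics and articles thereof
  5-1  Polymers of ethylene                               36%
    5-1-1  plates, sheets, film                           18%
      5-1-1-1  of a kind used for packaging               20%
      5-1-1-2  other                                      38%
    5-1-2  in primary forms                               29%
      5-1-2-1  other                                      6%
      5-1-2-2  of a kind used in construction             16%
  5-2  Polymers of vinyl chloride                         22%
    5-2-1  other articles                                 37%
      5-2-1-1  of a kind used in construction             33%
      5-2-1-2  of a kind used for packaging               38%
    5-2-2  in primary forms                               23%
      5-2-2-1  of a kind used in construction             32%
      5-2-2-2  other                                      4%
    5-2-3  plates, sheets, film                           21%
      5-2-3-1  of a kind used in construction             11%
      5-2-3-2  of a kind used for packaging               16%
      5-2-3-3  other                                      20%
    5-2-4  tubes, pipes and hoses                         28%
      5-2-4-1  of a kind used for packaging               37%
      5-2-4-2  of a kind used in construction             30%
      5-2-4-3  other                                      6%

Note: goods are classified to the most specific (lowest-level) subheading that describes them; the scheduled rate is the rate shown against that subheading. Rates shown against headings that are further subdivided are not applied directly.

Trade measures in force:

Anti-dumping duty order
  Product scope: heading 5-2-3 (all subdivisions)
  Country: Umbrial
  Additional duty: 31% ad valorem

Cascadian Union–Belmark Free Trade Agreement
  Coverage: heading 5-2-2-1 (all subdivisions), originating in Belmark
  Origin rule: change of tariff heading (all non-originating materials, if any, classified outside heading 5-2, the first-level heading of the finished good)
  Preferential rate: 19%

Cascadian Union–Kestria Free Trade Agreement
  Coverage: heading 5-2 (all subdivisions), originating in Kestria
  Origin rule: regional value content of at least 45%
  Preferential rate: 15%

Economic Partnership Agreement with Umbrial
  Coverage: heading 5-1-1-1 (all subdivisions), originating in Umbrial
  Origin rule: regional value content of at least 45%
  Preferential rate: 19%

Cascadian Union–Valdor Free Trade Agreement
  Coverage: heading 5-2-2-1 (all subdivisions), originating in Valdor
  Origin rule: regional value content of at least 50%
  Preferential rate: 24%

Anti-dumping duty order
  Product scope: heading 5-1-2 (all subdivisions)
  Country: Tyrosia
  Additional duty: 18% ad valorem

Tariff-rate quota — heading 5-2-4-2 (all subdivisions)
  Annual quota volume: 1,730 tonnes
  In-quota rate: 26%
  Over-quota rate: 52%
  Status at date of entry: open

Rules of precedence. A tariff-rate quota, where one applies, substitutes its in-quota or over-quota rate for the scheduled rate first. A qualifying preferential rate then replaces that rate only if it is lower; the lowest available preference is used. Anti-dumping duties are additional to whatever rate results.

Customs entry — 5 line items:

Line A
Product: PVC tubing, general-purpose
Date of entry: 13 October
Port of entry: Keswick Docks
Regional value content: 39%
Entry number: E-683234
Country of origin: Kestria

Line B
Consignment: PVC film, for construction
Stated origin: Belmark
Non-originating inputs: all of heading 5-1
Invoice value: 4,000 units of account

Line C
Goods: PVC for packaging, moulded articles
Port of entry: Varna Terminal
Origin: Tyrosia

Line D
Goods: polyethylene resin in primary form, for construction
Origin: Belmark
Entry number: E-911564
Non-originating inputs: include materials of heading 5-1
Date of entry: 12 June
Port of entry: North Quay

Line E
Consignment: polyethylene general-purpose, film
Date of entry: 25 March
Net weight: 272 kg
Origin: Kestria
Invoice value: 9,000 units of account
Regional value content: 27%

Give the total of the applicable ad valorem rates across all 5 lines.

Line A: PVC → 5-2; tubing → 5-2-4; general-purpose → 5-2-4-3. Scheduled 6%. Kestria agreement on 5-2: RVC < 45%. → 6%.
Line B: PVC → 5-2; film → 5-2-3; for construction → 5-2-3-1. Scheduled 11%. Belmark agreement on 5-2-2-1: 5-2-3-1 not covered. → 11%.
Line C: PVC → 5-2; moulded articles → 5-2-1; for packaging → 5-2-1-2. Scheduled 38%. No special measure applies. → 38%.
Line D: polyethylene → 5-1; resin in primary form → 5-1-2; for construction → 5-1-2-2. Scheduled 16%. Belmark agreement on 5-2-2-1: 5-1-2-2 not covered. → 16%.
Line E: polyethylene → 5-1; film → 5-1-1; general-purpose → 5-1-1-2. Scheduled 38%. Kestria agreement on 5-2: 5-1-1-2 not covered. → 38%.
Sum: 6% + 11% + 38% + 16% + 38% = 109%.

109%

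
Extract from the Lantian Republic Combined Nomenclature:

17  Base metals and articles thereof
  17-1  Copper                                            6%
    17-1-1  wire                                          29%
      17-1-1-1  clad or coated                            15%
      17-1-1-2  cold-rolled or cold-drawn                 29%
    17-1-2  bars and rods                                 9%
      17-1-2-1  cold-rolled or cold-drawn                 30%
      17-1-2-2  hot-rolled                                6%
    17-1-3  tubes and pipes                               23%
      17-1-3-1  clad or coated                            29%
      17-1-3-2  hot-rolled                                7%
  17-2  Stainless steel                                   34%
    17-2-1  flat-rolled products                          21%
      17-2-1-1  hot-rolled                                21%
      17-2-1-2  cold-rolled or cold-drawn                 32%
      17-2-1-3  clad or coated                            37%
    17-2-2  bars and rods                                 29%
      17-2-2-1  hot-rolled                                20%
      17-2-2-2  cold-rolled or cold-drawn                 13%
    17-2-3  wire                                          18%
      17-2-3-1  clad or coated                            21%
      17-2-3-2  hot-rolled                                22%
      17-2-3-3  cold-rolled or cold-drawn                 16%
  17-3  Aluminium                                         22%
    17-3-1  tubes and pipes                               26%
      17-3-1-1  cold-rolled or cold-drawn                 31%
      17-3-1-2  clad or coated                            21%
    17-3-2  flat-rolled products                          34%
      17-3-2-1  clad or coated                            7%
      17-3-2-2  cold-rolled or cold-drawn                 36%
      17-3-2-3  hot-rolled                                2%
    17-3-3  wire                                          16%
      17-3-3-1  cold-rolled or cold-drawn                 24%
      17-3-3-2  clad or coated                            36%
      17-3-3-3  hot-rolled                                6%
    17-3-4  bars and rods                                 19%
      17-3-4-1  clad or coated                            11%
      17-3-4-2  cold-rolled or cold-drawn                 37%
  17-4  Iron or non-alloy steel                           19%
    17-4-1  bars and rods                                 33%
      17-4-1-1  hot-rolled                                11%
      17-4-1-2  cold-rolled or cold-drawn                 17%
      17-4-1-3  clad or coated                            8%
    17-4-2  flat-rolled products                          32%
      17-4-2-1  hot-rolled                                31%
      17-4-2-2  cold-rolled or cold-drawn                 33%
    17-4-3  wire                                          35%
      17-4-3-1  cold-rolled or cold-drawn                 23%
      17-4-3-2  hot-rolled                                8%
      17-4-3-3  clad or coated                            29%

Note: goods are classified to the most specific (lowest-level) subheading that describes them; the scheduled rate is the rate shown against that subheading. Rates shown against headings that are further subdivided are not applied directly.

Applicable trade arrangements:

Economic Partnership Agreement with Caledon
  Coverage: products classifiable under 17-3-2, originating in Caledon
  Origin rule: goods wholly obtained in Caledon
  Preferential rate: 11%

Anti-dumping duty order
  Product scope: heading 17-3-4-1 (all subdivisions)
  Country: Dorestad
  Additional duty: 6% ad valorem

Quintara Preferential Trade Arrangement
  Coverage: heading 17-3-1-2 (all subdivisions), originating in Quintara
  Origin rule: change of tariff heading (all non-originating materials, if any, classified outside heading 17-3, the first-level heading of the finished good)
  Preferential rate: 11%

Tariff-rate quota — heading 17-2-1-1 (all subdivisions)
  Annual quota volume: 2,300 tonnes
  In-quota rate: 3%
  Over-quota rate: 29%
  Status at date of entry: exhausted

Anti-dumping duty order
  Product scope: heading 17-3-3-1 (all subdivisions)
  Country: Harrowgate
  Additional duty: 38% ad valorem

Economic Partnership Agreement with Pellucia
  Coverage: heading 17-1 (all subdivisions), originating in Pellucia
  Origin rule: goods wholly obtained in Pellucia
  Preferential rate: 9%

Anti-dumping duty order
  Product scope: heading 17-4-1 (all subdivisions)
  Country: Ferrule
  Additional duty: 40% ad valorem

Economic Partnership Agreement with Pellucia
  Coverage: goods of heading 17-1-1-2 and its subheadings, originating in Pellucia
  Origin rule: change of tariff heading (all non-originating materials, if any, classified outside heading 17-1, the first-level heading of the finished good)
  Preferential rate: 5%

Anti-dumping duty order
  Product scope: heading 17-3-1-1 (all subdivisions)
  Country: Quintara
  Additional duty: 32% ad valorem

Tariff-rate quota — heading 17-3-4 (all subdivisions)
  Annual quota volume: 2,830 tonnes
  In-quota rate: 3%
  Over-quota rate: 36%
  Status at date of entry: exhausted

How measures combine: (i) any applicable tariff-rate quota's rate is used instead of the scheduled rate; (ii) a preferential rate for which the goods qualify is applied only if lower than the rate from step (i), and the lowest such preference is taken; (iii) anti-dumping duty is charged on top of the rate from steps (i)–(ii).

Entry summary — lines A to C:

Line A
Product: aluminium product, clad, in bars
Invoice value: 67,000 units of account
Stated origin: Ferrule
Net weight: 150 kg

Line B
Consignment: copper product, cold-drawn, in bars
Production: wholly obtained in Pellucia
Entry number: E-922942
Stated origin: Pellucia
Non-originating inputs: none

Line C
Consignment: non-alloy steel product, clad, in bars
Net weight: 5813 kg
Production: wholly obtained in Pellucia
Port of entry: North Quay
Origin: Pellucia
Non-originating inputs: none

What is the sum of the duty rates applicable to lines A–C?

53%

Line A: aluminium → 17-3; in bars → 17-3-4; clad → 17-3-4-1. Scheduled 11%. quota on 17-3-4 exhausted → over-quota 36%. → 36%.
Line B: copper → 17-1; in bars → 17-1-2; cold-drawn → 17-1-2-1. Scheduled 30%. Pellucia agreement on 17-1: wholly obtained → 9% available; Pellucia agreement on 17-1-1-2: 17-1-2-1 not covered; preferential 9%. → 9%.
Line C: non-alloy steel → 17-4; in bars → 17-4-1; clad → 17-4-1-3. Scheduled 8%. Pellucia agreement on 17-1: 17-4-1-3 not covered; Pellucia agreement on 17-1-1-2: 17-4-1-3 not covered. → 8%.
Sum: 36% + 9% + 8% = 53%.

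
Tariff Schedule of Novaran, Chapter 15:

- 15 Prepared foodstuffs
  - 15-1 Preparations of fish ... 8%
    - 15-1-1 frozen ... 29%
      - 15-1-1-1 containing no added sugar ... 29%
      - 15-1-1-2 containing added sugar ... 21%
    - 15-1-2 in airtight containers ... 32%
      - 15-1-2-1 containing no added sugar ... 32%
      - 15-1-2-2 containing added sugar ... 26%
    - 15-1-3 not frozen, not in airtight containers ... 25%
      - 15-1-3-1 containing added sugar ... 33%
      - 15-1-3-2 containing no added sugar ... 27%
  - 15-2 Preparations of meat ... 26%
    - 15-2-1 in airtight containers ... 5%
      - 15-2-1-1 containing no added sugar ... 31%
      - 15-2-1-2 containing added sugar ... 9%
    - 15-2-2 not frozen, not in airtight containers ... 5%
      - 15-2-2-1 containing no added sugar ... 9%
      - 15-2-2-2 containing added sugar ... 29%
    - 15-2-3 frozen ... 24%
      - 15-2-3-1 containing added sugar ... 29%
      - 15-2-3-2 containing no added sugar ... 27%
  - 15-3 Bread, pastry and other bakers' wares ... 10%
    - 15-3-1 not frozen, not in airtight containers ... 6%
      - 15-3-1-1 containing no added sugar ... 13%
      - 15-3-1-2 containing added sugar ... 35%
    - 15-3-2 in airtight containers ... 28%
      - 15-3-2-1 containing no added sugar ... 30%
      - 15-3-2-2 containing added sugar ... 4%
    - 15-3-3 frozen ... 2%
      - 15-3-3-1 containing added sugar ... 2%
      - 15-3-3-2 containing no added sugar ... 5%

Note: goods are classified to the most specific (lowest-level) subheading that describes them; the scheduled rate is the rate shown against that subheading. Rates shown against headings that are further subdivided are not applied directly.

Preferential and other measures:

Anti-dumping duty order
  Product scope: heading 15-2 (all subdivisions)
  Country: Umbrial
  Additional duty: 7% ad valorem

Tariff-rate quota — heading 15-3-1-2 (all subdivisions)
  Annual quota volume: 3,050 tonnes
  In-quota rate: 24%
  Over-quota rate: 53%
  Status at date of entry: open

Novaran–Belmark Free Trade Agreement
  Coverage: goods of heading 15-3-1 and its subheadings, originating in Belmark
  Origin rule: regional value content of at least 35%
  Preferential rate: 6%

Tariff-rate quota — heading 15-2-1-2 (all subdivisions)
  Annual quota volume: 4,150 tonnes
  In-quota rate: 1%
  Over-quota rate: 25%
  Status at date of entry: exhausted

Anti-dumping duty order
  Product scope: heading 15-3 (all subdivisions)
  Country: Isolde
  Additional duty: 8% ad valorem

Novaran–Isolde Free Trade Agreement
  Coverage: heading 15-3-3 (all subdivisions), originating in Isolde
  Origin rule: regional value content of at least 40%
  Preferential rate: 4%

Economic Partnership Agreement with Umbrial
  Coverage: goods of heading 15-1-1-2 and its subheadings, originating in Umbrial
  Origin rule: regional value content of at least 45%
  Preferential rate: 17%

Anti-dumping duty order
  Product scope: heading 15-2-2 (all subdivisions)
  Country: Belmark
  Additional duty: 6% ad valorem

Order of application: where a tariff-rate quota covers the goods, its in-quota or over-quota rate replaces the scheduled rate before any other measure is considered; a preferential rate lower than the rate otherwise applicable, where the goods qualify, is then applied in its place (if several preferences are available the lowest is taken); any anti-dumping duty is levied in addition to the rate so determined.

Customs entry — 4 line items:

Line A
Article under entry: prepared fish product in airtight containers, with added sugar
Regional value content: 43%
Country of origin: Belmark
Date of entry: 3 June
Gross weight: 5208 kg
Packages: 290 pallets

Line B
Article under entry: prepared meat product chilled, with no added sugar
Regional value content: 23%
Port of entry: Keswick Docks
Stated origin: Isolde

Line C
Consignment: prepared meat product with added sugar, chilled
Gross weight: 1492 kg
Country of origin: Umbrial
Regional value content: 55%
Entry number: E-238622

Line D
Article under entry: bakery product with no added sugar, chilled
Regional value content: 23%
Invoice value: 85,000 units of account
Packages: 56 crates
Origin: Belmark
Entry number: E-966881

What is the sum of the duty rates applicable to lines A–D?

Line A: prepared fish product → 15-1; in airtight containers → 15-1-2; with added sugar → 15-1-2-2. Scheduled 26%. Belmark agreement on 15-3-1: 15-1-2-2 not covered. → 26%.
Line B: prepared meat product → 15-2; chilled → 15-2-2; with no added sugar → 15-2-2-1. Scheduled 9%. Isolde agreement on 15-3-3: 15-2-2-1 not covered. → 9%.
Line C: prepared meat product → 15-2; chilled → 15-2-2; with added sugar → 15-2-2-2. Scheduled 29%. Umbrial agreement on 15-1-1-2: 15-2-2-2 not covered; anti-dumping (Umbrial, 15-2): +7%; total 29% + 7% = 36%. → 36%.
Line D: bakery product → 15-3; chilled → 15-3-1; with no added sugar → 15-3-1-1. Scheduled 13%. Belmark agreement on 15-3-1: RVC < 35%. → 13%.
Sum: 26% + 9% + 36% + 13% = 84%.

84%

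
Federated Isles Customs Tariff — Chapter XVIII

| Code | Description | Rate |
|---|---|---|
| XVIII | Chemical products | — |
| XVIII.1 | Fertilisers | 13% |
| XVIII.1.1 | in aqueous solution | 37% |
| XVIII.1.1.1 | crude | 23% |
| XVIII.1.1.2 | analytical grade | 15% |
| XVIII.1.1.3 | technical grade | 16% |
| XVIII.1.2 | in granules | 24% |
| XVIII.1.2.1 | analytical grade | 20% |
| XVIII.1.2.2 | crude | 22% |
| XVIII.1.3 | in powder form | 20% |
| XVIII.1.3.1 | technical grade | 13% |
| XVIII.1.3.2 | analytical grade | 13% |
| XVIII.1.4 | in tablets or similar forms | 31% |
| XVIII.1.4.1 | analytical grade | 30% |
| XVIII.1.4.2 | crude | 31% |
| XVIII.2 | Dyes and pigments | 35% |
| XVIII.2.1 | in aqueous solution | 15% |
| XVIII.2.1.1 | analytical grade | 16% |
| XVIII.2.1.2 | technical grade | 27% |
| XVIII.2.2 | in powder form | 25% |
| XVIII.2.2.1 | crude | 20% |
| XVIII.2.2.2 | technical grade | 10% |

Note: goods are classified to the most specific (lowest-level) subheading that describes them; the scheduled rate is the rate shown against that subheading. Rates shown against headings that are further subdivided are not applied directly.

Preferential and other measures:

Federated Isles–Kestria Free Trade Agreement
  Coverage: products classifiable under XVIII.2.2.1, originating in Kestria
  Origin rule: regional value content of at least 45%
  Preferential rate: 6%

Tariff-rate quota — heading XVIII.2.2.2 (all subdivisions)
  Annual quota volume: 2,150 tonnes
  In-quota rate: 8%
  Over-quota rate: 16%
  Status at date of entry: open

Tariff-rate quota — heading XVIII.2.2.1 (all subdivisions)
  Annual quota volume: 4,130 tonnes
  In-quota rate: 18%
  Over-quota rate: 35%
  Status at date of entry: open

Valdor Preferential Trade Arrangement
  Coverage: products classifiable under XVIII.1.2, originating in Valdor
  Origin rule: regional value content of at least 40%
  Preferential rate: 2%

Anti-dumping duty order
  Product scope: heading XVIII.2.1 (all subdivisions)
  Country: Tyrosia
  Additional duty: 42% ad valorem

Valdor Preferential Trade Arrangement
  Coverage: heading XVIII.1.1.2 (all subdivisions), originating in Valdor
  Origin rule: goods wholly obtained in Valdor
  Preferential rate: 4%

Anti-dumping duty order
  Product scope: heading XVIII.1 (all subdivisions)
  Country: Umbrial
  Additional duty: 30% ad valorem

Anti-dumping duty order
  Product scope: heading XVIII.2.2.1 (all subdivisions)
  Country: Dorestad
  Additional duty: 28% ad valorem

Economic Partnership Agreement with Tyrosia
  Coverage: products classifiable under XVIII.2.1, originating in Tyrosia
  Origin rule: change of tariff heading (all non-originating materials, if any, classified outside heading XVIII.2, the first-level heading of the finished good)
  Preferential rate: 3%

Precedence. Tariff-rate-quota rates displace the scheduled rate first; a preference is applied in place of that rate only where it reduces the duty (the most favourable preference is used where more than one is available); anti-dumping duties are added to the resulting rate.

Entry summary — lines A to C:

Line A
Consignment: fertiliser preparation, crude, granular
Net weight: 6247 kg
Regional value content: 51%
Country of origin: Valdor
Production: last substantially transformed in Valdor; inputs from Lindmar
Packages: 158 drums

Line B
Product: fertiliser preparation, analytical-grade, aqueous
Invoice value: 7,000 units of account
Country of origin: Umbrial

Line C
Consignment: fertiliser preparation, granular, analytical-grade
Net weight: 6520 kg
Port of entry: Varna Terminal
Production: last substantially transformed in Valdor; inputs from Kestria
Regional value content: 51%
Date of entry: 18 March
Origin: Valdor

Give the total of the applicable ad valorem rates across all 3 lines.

49%

Line A: fertiliser → XVIII.1; granular → XVIII.1.2; crude → XVIII.1.2.2. Scheduled 22%. Valdor agreement on XVIII.1.2: RVC ≥ 40% → 2% available; Valdor agreement on XVIII.1.1.2: XVIII.1.2.2 not covered; preferential 2%. → 2%.
Line B: fertiliser → XVIII.1; aqueous → XVIII.1.1; analytical-grade → XVIII.1.1.2. Scheduled 15%. anti-dumping (Umbrial, XVIII.1): +30%; total 15% + 30% = 45%. → 45%.
Line C: fertiliser → XVIII.1; granular → XVIII.1.2; analytical-grade → XVIII.1.2.1. Scheduled 20%. Valdor agreement on XVIII.1.2: RVC ≥ 40% → 2% available; Valdor agreement on XVIII.1.1.2: XVIII.1.2.1 not covered; preferential 2%. → 2%.
Sum: 2% + 45% + 2% = 49%.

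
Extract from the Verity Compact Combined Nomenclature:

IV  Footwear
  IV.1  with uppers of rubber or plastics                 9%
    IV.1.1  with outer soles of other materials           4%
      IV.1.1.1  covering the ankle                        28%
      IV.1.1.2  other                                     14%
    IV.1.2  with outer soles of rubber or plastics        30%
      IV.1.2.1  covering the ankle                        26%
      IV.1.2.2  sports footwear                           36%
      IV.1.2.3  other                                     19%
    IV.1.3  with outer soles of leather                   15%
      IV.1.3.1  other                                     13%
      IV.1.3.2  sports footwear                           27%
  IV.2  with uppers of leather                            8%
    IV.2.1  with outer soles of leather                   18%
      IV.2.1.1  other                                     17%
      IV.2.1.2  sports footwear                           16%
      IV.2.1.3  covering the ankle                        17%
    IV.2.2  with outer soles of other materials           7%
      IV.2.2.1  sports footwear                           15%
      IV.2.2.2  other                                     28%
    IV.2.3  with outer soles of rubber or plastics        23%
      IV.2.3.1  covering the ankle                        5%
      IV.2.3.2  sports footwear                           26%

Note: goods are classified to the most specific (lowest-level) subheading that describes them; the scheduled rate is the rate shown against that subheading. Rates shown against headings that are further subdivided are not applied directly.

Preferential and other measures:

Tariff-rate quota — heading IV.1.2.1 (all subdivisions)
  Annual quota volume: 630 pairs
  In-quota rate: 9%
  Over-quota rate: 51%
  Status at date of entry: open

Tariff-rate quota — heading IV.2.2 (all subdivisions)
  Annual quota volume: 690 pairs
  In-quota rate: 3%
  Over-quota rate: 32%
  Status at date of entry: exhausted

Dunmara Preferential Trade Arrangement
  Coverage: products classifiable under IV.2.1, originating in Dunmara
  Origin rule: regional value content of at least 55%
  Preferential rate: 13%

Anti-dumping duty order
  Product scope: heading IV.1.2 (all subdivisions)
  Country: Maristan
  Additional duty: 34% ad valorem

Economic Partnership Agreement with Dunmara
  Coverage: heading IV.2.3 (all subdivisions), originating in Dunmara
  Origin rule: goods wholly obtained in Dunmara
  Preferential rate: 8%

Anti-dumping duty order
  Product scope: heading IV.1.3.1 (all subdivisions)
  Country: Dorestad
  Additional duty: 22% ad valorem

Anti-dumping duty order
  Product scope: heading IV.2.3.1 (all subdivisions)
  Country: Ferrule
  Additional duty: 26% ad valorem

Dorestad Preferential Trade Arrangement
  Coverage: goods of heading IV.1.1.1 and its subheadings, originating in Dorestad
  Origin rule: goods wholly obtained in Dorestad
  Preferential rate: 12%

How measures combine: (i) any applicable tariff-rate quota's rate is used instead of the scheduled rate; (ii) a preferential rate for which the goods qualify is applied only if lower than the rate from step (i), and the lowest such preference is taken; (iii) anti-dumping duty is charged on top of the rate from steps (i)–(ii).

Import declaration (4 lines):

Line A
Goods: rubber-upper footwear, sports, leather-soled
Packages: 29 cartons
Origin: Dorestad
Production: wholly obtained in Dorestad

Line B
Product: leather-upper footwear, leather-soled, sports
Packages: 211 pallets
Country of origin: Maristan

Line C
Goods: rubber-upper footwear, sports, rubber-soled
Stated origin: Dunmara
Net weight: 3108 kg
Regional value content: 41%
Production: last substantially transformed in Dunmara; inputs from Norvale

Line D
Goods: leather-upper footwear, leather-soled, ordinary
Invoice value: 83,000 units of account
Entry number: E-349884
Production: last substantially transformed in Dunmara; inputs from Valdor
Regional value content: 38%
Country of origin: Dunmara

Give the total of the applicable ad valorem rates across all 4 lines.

96%

Line A: rubber-upper → IV.1; leather-soled → IV.1.3; sports → IV.1.3.2. Scheduled 27%. Dorestad agreement on IV.1.1.1: IV.1.3.2 not covered. → 27%.
Line B: leather-upper → IV.2; leather-soled → IV.2.1; sports → IV.2.1.2. Scheduled 16%. No special measure applies. → 16%.
Line C: rubber-upper → IV.1; rubber-soled → IV.1.2; sports → IV.1.2.2. Scheduled 36%. Dunmara agreement on IV.2.1: IV.1.2.2 not covered; Dunmara agreement on IV.2.3: IV.1.2.2 not covered. → 36%.
Line D: leather-upper → IV.2; leather-soled → IV.2.1; ordinary → IV.2.1.1. Scheduled 17%. Dunmara agreement on IV.2.1: RVC < 55%; Dunmara agreement on IV.2.3: IV.2.1.1 not covered. → 17%.
Sum: 27% + 16% + 36% + 17% = 96%.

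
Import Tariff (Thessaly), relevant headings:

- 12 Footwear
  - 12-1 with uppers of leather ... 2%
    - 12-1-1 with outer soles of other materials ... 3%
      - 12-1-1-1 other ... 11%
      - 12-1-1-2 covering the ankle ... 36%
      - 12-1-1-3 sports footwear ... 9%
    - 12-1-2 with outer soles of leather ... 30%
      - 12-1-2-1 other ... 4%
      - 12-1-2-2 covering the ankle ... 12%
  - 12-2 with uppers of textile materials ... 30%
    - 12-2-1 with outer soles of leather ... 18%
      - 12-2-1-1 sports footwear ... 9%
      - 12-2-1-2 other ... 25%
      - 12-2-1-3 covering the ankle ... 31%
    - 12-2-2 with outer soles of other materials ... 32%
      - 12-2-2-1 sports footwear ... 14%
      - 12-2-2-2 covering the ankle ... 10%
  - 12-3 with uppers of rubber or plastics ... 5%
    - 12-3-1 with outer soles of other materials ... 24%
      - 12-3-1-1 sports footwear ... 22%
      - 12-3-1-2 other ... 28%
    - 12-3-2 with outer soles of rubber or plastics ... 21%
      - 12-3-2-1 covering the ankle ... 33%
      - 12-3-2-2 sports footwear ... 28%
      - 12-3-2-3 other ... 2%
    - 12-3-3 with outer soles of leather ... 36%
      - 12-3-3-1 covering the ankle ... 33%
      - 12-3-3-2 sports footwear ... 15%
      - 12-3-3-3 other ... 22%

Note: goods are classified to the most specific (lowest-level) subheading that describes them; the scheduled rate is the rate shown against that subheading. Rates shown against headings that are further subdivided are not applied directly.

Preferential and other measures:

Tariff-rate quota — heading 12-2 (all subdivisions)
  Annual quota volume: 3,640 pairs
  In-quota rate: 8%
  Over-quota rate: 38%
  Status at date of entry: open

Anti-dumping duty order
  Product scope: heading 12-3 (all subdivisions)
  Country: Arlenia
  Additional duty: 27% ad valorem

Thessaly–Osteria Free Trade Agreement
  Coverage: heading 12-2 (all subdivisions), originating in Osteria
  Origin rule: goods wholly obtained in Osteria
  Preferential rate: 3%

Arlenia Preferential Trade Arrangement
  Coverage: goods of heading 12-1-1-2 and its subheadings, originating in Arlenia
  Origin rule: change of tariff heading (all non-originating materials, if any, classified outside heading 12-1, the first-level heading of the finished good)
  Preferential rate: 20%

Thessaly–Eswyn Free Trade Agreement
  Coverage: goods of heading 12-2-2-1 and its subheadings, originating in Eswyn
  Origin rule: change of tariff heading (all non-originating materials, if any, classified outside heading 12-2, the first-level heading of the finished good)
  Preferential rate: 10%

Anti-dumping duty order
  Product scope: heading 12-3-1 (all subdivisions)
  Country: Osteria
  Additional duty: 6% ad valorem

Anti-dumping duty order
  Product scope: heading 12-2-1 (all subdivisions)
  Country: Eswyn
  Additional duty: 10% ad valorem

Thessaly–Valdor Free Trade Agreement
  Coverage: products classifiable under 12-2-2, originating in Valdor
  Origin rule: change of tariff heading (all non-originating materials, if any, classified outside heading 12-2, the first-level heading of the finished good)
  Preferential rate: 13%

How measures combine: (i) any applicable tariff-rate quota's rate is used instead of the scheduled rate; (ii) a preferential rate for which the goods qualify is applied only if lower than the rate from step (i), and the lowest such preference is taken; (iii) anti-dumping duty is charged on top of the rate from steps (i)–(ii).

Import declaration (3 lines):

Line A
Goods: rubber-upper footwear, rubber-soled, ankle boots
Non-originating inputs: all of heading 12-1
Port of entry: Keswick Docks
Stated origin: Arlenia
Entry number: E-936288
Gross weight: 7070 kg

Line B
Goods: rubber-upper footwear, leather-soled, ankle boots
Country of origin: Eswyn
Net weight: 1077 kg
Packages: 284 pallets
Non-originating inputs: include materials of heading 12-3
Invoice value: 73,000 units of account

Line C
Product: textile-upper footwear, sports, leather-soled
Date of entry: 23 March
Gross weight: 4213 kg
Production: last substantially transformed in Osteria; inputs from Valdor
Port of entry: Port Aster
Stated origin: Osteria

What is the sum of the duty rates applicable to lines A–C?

Line A: rubber-upper → 12-3; rubber-soled → 12-3-2; ankle boots → 12-3-2-1. Scheduled 33%. Arlenia agreement on 12-1-1-2: 12-3-2-1 not covered; anti-dumping (Arlenia, 12-3): +27%; total 33% + 27% = 60%. → 60%.
Line B: rubber-upper → 12-3; leather-soled → 12-3-3; ankle boots → 12-3-3-1. Scheduled 33%. Eswyn agreement on 12-2-2-1: 12-3-3-1 not covered. → 33%.
Line C: textile-upper → 12-2; leather-soled → 12-2-1; sports → 12-2-1-1. Scheduled 9%. quota on 12-2 open → in-quota 8%; Osteria agreement on 12-2: not wholly obtained. → 8%.
Sum: 60% + 33% + 8% = 101%.

101%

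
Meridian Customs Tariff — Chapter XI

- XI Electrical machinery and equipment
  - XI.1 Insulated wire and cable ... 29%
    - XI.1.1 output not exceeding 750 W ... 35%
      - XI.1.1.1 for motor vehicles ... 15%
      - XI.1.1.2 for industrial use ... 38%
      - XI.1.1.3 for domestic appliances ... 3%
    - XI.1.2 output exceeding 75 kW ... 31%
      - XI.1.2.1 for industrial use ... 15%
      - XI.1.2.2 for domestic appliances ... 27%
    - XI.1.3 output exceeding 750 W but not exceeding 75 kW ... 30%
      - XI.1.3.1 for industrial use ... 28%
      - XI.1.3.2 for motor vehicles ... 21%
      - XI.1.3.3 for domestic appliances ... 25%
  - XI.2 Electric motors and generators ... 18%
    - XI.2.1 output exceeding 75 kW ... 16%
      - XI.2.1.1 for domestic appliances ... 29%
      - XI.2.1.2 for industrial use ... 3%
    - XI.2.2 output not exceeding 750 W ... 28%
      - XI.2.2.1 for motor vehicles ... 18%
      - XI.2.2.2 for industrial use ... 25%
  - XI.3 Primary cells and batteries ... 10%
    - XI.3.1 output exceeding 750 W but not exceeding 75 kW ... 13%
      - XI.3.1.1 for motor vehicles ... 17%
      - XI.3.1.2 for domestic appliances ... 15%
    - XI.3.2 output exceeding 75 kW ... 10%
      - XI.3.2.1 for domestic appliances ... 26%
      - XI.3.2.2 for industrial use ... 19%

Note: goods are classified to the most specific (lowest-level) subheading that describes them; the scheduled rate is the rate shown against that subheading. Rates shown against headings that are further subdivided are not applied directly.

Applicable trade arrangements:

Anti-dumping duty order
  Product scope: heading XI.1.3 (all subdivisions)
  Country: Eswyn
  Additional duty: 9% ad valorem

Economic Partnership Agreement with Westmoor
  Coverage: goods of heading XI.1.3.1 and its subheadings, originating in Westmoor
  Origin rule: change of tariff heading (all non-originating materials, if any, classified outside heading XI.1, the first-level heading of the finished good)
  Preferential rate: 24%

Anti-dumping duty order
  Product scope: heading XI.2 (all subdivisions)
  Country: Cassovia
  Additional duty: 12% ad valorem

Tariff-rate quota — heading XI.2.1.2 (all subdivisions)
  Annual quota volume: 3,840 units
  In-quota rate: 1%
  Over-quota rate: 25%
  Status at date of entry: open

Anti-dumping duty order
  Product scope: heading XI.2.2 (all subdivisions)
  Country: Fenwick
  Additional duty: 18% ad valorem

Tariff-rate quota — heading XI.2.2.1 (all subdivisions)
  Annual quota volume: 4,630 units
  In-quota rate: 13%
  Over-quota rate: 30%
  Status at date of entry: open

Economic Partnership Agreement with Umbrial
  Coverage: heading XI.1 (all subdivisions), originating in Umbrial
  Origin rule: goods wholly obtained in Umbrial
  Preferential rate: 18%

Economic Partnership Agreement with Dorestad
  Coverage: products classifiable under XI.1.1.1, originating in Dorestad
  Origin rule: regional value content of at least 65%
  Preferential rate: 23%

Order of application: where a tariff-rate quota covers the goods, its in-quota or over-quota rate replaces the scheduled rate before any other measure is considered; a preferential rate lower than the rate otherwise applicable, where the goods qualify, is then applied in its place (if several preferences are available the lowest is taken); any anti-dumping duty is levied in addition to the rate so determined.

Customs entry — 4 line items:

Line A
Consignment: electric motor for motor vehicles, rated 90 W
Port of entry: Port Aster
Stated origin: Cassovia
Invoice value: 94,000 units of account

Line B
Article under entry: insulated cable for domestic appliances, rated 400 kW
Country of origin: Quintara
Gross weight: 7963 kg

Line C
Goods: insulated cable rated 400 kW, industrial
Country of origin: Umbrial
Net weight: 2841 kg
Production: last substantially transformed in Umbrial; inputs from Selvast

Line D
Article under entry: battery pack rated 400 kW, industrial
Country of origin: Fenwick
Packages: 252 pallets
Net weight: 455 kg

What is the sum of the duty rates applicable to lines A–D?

86%

Line A: electric motor → XI.2; rated 90 W → XI.2.2; for motor vehicles → XI.2.2.1. Scheduled 18%. quota on XI.2.2.1 open → in-quota 13%; anti-dumping (Cassovia, XI.2): +12%; total 13% + 12% = 25%. → 25%.
Line B: insulated cable → XI.1; rated 400 kW → XI.1.2; for domestic appliances → XI.1.2.2. Scheduled 27%. No special measure applies. → 27%.
Line C: insulated cable → XI.1; rated 400 kW → XI.1.2; industrial → XI.1.2.1. Scheduled 15%. Umbrial agreement on XI.1: not wholly obtained. → 15%.
Line D: battery pack → XI.3; rated 400 kW → XI.3.2; industrial → XI.3.2.2. Scheduled 19%. No special measure applies. → 19%.
Sum: 25% + 27% + 15% + 19% = 86%.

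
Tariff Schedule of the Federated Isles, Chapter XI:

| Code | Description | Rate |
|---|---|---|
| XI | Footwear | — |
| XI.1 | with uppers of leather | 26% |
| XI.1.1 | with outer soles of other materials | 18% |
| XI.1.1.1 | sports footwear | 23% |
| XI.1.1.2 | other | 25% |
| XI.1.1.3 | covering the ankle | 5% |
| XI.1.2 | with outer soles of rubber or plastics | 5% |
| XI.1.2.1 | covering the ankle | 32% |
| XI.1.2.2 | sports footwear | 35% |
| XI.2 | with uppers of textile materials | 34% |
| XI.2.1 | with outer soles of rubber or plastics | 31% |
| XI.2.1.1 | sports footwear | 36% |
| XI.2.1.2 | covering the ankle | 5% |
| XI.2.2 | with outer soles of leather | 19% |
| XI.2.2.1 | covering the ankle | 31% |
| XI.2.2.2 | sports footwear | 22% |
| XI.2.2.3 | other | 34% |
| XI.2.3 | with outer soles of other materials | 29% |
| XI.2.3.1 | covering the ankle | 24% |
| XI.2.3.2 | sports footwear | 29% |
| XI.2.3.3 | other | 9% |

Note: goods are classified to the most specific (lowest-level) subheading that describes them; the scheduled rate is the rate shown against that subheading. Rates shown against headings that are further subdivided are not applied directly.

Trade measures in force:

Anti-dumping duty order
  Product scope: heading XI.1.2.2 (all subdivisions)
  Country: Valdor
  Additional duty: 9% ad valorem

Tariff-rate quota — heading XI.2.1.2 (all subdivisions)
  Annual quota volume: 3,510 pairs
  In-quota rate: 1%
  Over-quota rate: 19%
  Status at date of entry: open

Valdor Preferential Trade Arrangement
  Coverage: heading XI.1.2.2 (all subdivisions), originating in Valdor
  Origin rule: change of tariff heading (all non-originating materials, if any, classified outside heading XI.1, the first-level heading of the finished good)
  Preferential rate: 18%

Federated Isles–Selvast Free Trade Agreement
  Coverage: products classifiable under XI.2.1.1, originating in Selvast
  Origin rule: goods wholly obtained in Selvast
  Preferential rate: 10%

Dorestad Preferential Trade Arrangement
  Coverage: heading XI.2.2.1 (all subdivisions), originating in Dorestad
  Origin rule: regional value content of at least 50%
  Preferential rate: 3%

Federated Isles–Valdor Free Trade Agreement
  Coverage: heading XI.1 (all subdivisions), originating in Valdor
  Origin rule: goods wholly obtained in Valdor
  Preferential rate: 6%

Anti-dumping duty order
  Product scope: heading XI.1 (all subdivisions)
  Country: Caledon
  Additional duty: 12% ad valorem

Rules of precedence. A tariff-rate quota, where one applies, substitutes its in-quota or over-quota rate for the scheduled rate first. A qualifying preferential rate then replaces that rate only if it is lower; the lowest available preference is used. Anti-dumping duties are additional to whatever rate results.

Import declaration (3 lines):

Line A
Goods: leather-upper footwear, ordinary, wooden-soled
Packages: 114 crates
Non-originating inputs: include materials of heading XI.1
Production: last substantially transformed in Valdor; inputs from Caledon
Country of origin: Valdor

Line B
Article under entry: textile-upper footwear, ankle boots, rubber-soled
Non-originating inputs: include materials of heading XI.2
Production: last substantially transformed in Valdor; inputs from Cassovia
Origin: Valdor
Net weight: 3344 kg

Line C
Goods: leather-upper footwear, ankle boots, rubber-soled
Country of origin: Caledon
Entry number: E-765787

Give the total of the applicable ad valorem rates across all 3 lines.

70%

Line A: leather-upper → XI.1; wooden-soled → XI.1.1; ordinary → XI.1.1.2. Scheduled 25%. Valdor agreement on XI.1.2.2: XI.1.1.2 not covered; Valdor agreement on XI.1: not wholly obtained. → 25%.
Line B: textile-upper → XI.2; rubber-soled → XI.2.1; ankle boots → XI.2.1.2. Scheduled 5%. quota on XI.2.1.2 open → in-quota 1%; Valdor agreement on XI.1.2.2: XI.2.1.2 not covered; Valdor agreement on XI.1: XI.2.1.2 not covered. → 1%.
Line C: leather-upper → XI.1; rubber-soled → XI.1.2; ankle boots → XI.1.2.1. Scheduled 32%. anti-dumping (Caledon, XI.1): +12%; total 32% + 12% = 44%. → 44%.
Sum: 25% + 1% + 44% = 70%.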